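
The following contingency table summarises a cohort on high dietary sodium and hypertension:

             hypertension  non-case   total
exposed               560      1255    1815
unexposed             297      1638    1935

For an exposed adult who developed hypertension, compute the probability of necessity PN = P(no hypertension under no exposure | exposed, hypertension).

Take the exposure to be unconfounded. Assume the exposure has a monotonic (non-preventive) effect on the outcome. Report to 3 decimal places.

PN ≈ 0.503

p₁ = P(outcome | exposed) = 560/1815 = 0.30854
p₀ = P(outcome | unexposed) = 297/1935 = 0.15349
Under exogeneity and monotonicity, PN = (p₁ − p₀) / p₁.
PN = (0.30854 − 0.15349) / 0.30854 = 0.15505 / 0.30854 ≈ 0.5025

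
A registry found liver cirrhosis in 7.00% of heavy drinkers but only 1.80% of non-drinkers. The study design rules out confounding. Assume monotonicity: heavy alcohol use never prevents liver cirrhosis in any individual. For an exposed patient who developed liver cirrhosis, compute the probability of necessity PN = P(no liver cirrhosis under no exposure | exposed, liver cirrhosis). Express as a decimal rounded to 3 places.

p₁ = 0.07, p₀ = 0.018.
Under exogeneity and monotonicity, PN = (p₁ − p₀) / p₁.
PN = (0.07 − 0.018) / 0.07 = 0.052 / 0.07 ≈ 0.7429

PN ≈ 0.743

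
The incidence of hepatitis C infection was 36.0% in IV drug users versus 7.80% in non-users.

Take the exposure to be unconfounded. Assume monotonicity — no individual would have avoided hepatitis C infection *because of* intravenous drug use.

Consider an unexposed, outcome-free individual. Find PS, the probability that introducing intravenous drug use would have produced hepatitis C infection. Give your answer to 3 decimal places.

PS ≈ 0.306

p₁ = 0.36, p₀ = 0.078.
Under exogeneity and monotonicity, PS = (p₁ − p₀) / (1 − p₀).
PS = (0.36 − 0.078) / (1 − 0.078) = 0.282 / 0.922 ≈ 0.3059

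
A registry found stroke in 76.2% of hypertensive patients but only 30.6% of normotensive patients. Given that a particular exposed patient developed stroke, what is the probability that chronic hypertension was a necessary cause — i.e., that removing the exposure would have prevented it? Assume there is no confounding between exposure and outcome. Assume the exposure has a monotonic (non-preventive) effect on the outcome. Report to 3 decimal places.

p₁ = 0.762, p₀ = 0.306.
Under exogeneity and monotonicity, PN = (p₁ − p₀) / p₁.
PN = (0.762 − 0.306) / 0.762 = 0.456 / 0.762 ≈ 0.5984

PN ≈ 0.598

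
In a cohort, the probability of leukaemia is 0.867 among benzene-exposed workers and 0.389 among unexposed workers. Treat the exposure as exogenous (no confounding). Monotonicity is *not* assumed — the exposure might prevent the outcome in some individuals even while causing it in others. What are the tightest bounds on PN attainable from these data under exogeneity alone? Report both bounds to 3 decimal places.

0.551 ≤ PN ≤ 0.705

Let p₁ = 0.867, p₀ = 0.389.
Under exogeneity alone the bounds on PN are max{0,(p₁−p₀)/p₁} ≤ PN ≤ min{1,(1−p₀)/p₁}.
  lower = (p₁ − p₀)/p₁ = 0.478 / 0.867 ≈ 0.5513
  upper = min{1, (1 − p₀)/p₁} = 0.611 / 0.867 ≈ 0.7047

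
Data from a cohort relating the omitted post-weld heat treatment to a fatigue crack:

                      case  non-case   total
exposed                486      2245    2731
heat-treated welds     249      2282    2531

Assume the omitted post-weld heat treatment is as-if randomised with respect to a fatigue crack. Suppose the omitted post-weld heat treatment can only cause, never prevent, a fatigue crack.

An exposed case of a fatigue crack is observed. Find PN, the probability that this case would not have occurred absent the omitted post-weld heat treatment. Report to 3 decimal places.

p₁ = P(outcome | exposed) = 486/2731 = 0.17796
p₀ = P(outcome | unexposed) = 249/2531 = 0.09838
Under exogeneity and monotonicity, PN = (p₁ − p₀)/p₁.
PN = (0.17796 − 0.09838) / 0.17796 ≈ 0.4472

PN ≈ 0.447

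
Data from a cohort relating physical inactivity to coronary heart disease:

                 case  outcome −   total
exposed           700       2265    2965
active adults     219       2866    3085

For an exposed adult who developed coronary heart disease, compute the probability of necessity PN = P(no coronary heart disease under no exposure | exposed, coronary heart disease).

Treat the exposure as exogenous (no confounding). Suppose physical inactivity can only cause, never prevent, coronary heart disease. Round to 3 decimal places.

p₁ = P(outcome | exposed) = 700/2965 = 0.23609
p₀ = P(outcome | unexposed) = 219/3085 = 0.070989
Under exogeneity and monotonicity, PN = (p₁ − p₀) / p₁.
PN = (0.23609 − 0.070989) / 0.23609 = 0.1651 / 0.23609 ≈ 0.6993

PN ≈ 0.699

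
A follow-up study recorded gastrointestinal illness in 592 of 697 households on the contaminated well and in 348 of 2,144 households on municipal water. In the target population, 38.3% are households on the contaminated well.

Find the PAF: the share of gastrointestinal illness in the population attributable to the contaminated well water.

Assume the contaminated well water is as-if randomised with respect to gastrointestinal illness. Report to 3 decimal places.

p₁ = P(outcome | exposed) = 592/697 = 0.84935
p₀ = P(outcome | unexposed) = 348/2144 = 0.16231
Overall risk P(Y=1) = π·p₁ + (1−π)·p₀ = 0.383×0.84935 + 0.617×0.16231 = 0.42545.
Under exogeneity, PAF = [P(Y=1) − p₀] / P(Y=1).
PAF = (0.42545 − 0.16231) / 0.42545 ≈ 0.6185

PAF ≈ 0.618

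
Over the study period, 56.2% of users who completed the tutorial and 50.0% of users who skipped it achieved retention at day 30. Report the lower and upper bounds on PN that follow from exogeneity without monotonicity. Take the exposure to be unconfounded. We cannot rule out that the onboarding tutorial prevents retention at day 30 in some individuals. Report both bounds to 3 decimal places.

0.110 ≤ PN ≤ 0.890

p₁ = 0.562, p₀ = 0.5.
Under exogeneity alone the bounds on PN are max{0,(p₁−p₀)/p₁} ≤ PN ≤ min{1,(1−p₀)/p₁}.
  lower = (p₁ − p₀)/p₁ = 0.062 / 0.562 ≈ 0.1103
  upper = min{1, (1 − p₀)/p₁} = 0.5 / 0.562 ≈ 0.8897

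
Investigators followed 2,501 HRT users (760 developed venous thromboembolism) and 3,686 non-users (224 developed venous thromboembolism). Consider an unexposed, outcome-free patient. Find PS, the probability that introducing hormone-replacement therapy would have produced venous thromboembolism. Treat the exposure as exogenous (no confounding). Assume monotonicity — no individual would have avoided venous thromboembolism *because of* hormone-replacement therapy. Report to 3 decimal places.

PS ≈ 0.259

p₁ = P(outcome | exposed) = 760/2501 = 0.30388
p₀ = P(outcome | unexposed) = 224/3686 = 0.06077
Under exogeneity and monotonicity, PS = (p₁ − p₀) / (1 − p₀).
PS = (0.30388 − 0.06077) / (1 − 0.06077) = 0.24311 / 0.93923 ≈ 0.2588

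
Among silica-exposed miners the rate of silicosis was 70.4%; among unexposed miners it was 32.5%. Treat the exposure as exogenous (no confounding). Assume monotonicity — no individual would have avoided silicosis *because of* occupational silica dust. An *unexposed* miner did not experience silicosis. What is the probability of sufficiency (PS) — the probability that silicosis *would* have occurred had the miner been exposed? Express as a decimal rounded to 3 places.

p₁ = 0.704, p₀ = 0.325.
Under exogeneity and monotonicity, PS = (p₁ − p₀) / (1 − p₀).
PS = (0.704 − 0.325) / (1 − 0.325) = 0.379 / 0.675 ≈ 0.5615

PS ≈ 0.561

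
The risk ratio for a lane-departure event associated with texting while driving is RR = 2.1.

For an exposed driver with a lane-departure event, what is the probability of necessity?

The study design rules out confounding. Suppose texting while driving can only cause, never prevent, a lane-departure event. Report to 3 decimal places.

Under exogeneity and monotonicity, PN = (RR − 1) / RR = 1 − 1/RR.
PN = (2.1 − 1) / 2.1 = 1.1 / 2.1 ≈ 0.5238

PN ≈ 0.524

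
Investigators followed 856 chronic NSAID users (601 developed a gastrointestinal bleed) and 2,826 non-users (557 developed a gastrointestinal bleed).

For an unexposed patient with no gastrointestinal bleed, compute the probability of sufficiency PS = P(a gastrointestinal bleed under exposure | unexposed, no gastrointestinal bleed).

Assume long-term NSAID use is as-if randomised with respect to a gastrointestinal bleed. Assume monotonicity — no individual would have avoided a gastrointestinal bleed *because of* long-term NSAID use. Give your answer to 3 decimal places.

p₁ = P(outcome | exposed) = 601/856 = 0.7021
p₀ = P(outcome | unexposed) = 557/2826 = 0.1971
Under exogeneity and monotonicity, PS = (p₁ − p₀) / (1 − p₀).
PS = (0.7021 − 0.1971) / (1 − 0.1971) = 0.505 / 0.8029 ≈ 0.6290

PS ≈ 0.629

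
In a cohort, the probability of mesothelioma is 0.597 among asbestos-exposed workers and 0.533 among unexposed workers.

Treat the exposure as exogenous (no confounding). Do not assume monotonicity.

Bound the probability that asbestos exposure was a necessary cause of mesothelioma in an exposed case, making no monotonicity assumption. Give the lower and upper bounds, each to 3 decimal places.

Let p₁ = 0.597, p₀ = 0.533.
Under exogeneity alone the bounds on PN are max{0,(p₁−p₀)/p₁} ≤ PN ≤ min{1,(1−p₀)/p₁}.
  lower = (p₁ − p₀)/p₁ = 0.064 / 0.597 ≈ 0.1072
  upper = min{1, (1 − p₀)/p₁} = 0.467 / 0.597 ≈ 0.7822

0.107 ≤ PN ≤ 0.782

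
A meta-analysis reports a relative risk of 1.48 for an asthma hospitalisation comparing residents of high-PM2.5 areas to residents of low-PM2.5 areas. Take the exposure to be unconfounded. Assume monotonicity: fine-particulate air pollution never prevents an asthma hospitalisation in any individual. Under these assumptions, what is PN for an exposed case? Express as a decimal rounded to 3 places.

PN ≈ 0.324

Under exogeneity and monotonicity, PN = (RR − 1) / RR = 1 − 1/RR.
PN = (1.48 − 1) / 1.48 = 0.48 / 1.48 ≈ 0.3243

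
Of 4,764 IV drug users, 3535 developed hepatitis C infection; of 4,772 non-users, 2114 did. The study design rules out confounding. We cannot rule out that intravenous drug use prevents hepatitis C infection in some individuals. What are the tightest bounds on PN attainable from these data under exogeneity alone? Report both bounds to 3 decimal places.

0.403 ≤ PN ≤ 0.751

p₁ = P(outcome | exposed) = 3535/4764 = 0.74202
p₀ = P(outcome | unexposed) = 2114/4772 = 0.443
Under exogeneity alone the bounds on PN are max{0,(p₁−p₀)/p₁} ≤ PN ≤ min{1,(1−p₀)/p₁}.
  lower = (p₁ − p₀)/p₁ = 0.29902 / 0.74202 ≈ 0.4030
  upper = min{1, (1 − p₀)/p₁} = 0.557 / 0.74202 ≈ 0.7506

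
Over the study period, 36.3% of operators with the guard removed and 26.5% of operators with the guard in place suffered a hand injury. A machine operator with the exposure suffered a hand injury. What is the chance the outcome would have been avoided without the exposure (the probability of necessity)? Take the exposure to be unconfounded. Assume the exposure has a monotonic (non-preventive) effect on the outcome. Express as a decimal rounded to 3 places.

p₁ = 0.363, p₀ = 0.265.
Under exogeneity and monotonicity, PN = (p₁ − p₀) / p₁.
PN = (0.363 − 0.265) / 0.363 = 0.098 / 0.363 ≈ 0.2700

PN ≈ 0.270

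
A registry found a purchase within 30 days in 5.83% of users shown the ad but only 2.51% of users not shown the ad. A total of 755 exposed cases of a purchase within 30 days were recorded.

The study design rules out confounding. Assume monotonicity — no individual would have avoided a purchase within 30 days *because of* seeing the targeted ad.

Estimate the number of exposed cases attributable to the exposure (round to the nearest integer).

about 430 cases

p₁ = 0.0583, p₀ = 0.0251.
PN = (p₁ − p₀)/p₁ = (0.0583 − 0.0251) / 0.0583 ≈ 0.56947.
Attributable cases ≈ PN × (exposed cases) = 0.56947 × 755 ≈ 429.95.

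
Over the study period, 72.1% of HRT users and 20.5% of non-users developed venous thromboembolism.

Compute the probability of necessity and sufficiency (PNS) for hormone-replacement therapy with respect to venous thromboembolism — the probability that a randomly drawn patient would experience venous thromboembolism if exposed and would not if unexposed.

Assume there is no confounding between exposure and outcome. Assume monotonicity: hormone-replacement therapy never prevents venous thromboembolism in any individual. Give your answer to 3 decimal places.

PNS ≈ 0.516

p₁ = 0.721, p₀ = 0.205.
Under exogeneity and monotonicity, PNS = p₁ − p₀.
PNS = 0.721 − 0.205 = 0.516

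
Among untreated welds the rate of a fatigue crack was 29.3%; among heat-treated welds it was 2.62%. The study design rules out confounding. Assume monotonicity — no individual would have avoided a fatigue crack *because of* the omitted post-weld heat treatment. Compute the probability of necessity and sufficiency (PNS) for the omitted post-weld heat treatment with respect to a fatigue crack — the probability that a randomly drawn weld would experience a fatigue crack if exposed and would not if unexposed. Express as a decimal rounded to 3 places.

p₁ = 0.293, p₀ = 0.0262.
Under exogeneity and monotonicity, PNS = p₁ − p₀.
PNS = 0.293 − 0.0262 = 0.2668

PNS ≈ 0.267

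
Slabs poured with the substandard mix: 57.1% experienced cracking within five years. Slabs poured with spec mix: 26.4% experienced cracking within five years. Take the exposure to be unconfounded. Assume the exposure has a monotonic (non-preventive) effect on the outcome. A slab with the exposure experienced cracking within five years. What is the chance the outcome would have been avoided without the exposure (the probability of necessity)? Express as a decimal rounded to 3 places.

p₁ = 0.571, p₀ = 0.264.
Under exogeneity and monotonicity, PN = (p₁ − p₀) / p₁.
PN = (0.571 − 0.264) / 0.571 = 0.307 / 0.571 ≈ 0.5377

PN ≈ 0.538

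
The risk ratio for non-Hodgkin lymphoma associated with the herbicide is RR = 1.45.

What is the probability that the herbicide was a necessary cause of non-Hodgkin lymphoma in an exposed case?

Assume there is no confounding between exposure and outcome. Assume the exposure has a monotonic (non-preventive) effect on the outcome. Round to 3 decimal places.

Under exogeneity and monotonicity, PN = (RR − 1) / RR = 1 − 1/RR.
PN = (1.45 − 1) / 1.45 = 0.45 / 1.45 ≈ 0.3103

PN ≈ 0.310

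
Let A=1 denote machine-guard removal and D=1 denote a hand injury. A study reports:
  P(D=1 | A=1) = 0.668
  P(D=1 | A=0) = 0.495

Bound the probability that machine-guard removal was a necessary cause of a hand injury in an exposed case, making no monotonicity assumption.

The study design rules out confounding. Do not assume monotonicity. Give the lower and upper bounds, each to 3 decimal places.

Let p₁ = 0.668, p₀ = 0.495.
Under exogeneity alone the bounds on PN are max{0,(p₁−p₀)/p₁} ≤ PN ≤ min{1,(1−p₀)/p₁}.
  lower = (p₁ − p₀)/p₁ = 0.173 / 0.668 ≈ 0.2590
  upper = min{1, (1 − p₀)/p₁} = 0.505 / 0.668 ≈ 0.7560

0.259 ≤ PN ≤ 0.756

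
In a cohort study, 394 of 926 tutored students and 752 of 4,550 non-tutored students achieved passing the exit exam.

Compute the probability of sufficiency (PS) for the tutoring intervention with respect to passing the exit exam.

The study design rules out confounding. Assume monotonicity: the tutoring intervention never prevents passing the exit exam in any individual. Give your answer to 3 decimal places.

p₁ = P(outcome | exposed) = 394/926 = 0.42549
p₀ = P(outcome | unexposed) = 752/4550 = 0.16527
Under exogeneity and monotonicity, PS = (p₁ − p₀) / (1 − p₀).
PS = (0.42549 − 0.16527) / (1 − 0.16527) = 0.26021 / 0.83473 ≈ 0.3117

PS ≈ 0.312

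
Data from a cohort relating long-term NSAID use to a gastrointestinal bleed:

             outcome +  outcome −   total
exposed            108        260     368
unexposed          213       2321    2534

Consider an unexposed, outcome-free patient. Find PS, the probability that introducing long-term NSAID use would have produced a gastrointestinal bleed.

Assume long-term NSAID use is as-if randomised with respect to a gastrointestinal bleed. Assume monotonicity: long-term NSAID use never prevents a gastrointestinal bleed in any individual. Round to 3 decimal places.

p₁ = P(outcome | exposed) = 108/368 = 0.29348
p₀ = P(outcome | unexposed) = 213/2534 = 0.084057
Under exogeneity and monotonicity, PS = (p₁ − p₀) / (1 − p₀).
PS = (0.29348 − 0.084057) / (1 − 0.084057) = 0.20942 / 0.91594 ≈ 0.2286

PS ≈ 0.229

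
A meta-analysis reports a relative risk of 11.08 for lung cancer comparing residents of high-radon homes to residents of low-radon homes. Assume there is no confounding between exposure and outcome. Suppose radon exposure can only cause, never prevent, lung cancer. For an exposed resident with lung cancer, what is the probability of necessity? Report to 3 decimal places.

PN ≈ 0.910

Under exogeneity and monotonicity, PN = (RR − 1) / RR = 1 − 1/RR.
PN = (11.08 − 1) / 11.08 = 10.08 / 11.08 ≈ 0.9097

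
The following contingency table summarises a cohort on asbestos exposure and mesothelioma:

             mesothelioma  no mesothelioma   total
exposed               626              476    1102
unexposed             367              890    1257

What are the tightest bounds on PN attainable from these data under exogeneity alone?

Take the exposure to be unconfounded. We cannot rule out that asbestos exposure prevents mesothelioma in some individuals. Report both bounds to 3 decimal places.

p₁ = P(outcome | exposed) = 626/1102 = 0.56806
p₀ = P(outcome | unexposed) = 367/1257 = 0.29196
Under exogeneity alone the bounds on PN are max{0,(p₁−p₀)/p₁} ≤ PN ≤ min{1,(1−p₀)/p₁}.
  lower = (p₁ − p₀)/p₁ = 0.27609 / 0.56806 ≈ 0.4860
  upper = min{1, (1 − p₀)/p₁} = 0.70804 / 0.56806 ≈ 1.2464 → capped at 1

0.486 ≤ PN ≤ 1.000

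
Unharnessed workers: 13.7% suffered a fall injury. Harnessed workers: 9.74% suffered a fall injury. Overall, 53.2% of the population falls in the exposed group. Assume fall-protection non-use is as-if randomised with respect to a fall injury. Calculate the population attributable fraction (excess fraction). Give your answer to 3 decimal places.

p₁ = 0.137, p₀ = 0.0974.
Overall risk P(Y=1) = π·p₁ + (1−π)·p₀ = 0.532×0.137 + 0.468×0.0974 = 0.11847.
Under exogeneity, PAF = [P(Y=1) − p₀] / P(Y=1).
PAF = (0.11847 − 0.0974) / 0.11847 ≈ 0.1778

PAF ≈ 0.178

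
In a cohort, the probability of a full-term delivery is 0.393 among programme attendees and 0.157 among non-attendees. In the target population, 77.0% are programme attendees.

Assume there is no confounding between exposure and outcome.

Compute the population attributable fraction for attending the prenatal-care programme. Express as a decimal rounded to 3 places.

PAF ≈ 0.536

Let p₁ = 0.393, p₀ = 0.157.
Overall risk P(Y=1) = π·p₁ + (1−π)·p₀ = 0.77×0.393 + 0.23×0.157 = 0.33872.
Under exogeneity, PAF = [P(Y=1) − p₀] / P(Y=1).
PAF = (0.33872 − 0.157) / 0.33872 ≈ 0.5365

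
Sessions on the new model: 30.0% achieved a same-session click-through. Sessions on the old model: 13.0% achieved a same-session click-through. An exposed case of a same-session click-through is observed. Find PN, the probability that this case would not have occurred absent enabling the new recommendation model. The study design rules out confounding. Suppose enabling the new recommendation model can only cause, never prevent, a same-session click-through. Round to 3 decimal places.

PN ≈ 0.567

p₁ = 0.3, p₀ = 0.13.
Under exogeneity and monotonicity, PN = (p₁ − p₀) / p₁.
PN = (0.3 − 0.13) / 0.3 = 0.17 / 0.3 ≈ 0.5667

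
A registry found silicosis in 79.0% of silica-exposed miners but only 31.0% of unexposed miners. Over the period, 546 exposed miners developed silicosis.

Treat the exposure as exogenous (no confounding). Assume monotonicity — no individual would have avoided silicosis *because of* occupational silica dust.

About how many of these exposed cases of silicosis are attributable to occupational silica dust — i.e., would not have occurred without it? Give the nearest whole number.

about 332 cases

p₁ = 0.79, p₀ = 0.31.
PN = (p₁ − p₀)/p₁ = (0.79 − 0.31) / 0.79 ≈ 0.60759.
Attributable cases ≈ PN × (exposed cases) = 0.60759 × 546 ≈ 331.75.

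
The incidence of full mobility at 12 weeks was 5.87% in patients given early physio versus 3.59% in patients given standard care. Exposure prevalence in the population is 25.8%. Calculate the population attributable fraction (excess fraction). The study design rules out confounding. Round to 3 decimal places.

p₁ = 0.0587, p₀ = 0.0359.
Overall risk P(Y=1) = π·p₁ + (1−π)·p₀ = 0.258×0.0587 + 0.742×0.0359 = 0.041782.
Under exogeneity, PAF = [P(Y=1) − p₀] / P(Y=1).
PAF = (0.041782 − 0.0359) / 0.041782 ≈ 0.1408

PAF ≈ 0.141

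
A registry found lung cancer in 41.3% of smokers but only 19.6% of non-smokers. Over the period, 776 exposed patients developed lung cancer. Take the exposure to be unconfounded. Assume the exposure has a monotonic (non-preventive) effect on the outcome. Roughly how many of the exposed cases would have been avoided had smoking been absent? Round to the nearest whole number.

about 408 cases

p₁ = 0.413, p₀ = 0.196.
PN = (p₁ − p₀)/p₁ = (0.413 − 0.196) / 0.413 ≈ 0.52542.
Attributable cases ≈ PN × (exposed cases) = 0.52542 × 776 ≈ 407.73.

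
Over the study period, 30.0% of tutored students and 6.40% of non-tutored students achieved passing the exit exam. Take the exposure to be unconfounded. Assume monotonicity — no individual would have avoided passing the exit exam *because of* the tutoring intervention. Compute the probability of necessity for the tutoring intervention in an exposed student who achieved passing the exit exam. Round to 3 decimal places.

p₁ = 0.3, p₀ = 0.064.
Under exogeneity and monotonicity, PN = (p₁ − p₀) / p₁.
PN = (0.3 − 0.064) / 0.3 = 0.236 / 0.3 ≈ 0.7867

PN ≈ 0.787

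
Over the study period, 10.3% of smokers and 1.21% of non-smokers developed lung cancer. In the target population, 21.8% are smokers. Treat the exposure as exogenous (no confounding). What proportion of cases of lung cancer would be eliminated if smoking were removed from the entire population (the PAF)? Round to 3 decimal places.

PAF ≈ 0.621

p₁ = 0.103, p₀ = 0.0121.
Overall risk P(Y=1) = π·p₁ + (1−π)·p₀ = 0.218×0.103 + 0.782×0.0121 = 0.031916.
Under exogeneity, PAF = [P(Y=1) − p₀] / P(Y=1).
PAF = (0.031916 − 0.0121) / 0.031916 ≈ 0.6209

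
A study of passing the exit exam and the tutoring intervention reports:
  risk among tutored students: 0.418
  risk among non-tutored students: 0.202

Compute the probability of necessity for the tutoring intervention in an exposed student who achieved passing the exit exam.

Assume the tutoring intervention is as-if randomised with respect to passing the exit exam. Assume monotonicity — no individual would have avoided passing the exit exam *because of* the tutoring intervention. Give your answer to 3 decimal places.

Let p₁ = 0.418, p₀ = 0.202.
Under exogeneity and monotonicity, PN = (p₁ − p₀) / p₁.
PN = (0.418 − 0.202) / 0.418 = 0.216 / 0.418 ≈ 0.5167

PN ≈ 0.517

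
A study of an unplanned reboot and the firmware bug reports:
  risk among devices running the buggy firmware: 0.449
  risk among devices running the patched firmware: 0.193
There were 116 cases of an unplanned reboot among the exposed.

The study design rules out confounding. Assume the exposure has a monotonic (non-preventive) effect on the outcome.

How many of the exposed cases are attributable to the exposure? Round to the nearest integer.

Let p₁ = 0.449, p₀ = 0.193.
PN = (p₁ − p₀)/p₁ = (0.449 − 0.193) / 0.449 ≈ 0.57016.
Attributable cases ≈ PN × (exposed cases) = 0.57016 × 116 ≈ 66.14.

about 66 cases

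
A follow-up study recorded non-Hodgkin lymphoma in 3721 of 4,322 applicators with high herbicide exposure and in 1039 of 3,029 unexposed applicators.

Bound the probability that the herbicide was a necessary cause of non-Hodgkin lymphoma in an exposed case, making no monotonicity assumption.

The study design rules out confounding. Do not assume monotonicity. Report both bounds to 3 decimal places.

p₁ = P(outcome | exposed) = 3721/4322 = 0.86094
p₀ = P(outcome | unexposed) = 1039/3029 = 0.34302
Under exogeneity alone the bounds on PN are max{0,(p₁−p₀)/p₁} ≤ PN ≤ min{1,(1−p₀)/p₁}.
  lower = (p₁ − p₀)/p₁ = 0.51793 / 0.86094 ≈ 0.6016
  upper = min{1, (1 − p₀)/p₁} = 0.65698 / 0.86094 ≈ 0.7631

0.602 ≤ PN ≤ 0.763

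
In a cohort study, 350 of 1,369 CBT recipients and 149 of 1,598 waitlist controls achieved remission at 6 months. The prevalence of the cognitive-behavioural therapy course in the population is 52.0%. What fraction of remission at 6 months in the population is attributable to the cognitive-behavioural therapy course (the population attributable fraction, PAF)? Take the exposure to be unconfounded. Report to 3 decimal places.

PAF ≈ 0.475

p₁ = P(outcome | exposed) = 350/1369 = 0.25566
p₀ = P(outcome | unexposed) = 149/1598 = 0.093242
Overall risk P(Y=1) = π·p₁ + (1−π)·p₀ = 0.52×0.25566 + 0.48×0.093242 = 0.1777.
Under exogeneity, PAF = [P(Y=1) − p₀] / P(Y=1).
PAF = (0.1777 − 0.093242) / 0.1777 ≈ 0.4753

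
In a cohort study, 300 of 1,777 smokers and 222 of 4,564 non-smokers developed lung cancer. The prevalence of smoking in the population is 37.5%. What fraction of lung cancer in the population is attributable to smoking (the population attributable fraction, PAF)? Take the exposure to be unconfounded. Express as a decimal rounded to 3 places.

PAF ≈ 0.481

p₁ = P(outcome | exposed) = 300/1777 = 0.16882
p₀ = P(outcome | unexposed) = 222/4564 = 0.048642
Overall risk P(Y=1) = π·p₁ + (1−π)·p₀ = 0.375×0.16882 + 0.625×0.048642 = 0.09371.
Under exogeneity, PAF = [P(Y=1) − p₀] / P(Y=1).
PAF = (0.09371 − 0.048642) / 0.09371 ≈ 0.4809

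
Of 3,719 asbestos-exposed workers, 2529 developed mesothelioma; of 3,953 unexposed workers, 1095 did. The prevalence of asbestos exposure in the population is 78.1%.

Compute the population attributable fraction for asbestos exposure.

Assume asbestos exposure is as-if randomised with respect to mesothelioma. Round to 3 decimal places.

PAF ≈ 0.532

p₁ = P(outcome | exposed) = 2529/3719 = 0.68002
p₀ = P(outcome | unexposed) = 1095/3953 = 0.277
Overall risk P(Y=1) = π·p₁ + (1−π)·p₀ = 0.781×0.68002 + 0.219×0.277 = 0.59176.
Under exogeneity, PAF = [P(Y=1) − p₀] / P(Y=1).
PAF = (0.59176 − 0.277) / 0.59176 ≈ 0.5319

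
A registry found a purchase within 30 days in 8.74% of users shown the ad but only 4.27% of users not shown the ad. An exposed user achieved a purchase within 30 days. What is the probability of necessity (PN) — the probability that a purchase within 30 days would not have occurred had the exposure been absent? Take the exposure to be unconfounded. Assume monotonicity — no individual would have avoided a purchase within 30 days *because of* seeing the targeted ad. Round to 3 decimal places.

PN ≈ 0.511

p₁ = 0.0874, p₀ = 0.0427.
Under exogeneity and monotonicity, PN = (p₁ − p₀) / p₁.
PN = (0.0874 − 0.0427) / 0.0874 = 0.0447 / 0.0874 ≈ 0.5114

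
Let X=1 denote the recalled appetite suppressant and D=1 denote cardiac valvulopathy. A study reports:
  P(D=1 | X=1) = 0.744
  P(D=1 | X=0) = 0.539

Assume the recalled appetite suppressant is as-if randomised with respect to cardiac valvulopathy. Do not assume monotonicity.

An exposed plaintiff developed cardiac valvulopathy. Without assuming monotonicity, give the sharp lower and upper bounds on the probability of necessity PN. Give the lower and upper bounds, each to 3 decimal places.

Let p₁ = 0.744, p₀ = 0.539.
Under exogeneity alone the bounds on PN are max{0,(p₁−p₀)/p₁} ≤ PN ≤ min{1,(1−p₀)/p₁}.
  lower = (p₁ − p₀)/p₁ = 0.205 / 0.744 ≈ 0.2755
  upper = min{1, (1 − p₀)/p₁} = 0.461 / 0.744 ≈ 0.6196

0.276 ≤ PN ≤ 0.620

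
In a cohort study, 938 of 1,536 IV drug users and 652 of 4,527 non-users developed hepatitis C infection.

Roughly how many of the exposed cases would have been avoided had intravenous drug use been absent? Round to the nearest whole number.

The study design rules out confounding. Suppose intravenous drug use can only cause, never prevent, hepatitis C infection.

p₁ = P(outcome | exposed) = 938/1536 = 0.61068
p₀ = P(outcome | unexposed) = 652/4527 = 0.14402
PN = (p₁ − p₀)/p₁ = (0.61068 − 0.14402) / 0.61068 ≈ 0.76416.
Attributable cases ≈ PN × (exposed cases) = 0.76416 × 938 ≈ 716.78.

about 717 cases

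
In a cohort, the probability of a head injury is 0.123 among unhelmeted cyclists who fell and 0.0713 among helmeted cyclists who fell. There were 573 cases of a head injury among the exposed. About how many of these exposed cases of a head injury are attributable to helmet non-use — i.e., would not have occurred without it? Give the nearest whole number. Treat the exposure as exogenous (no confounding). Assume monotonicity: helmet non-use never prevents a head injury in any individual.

about 241 cases

Let p₁ = 0.123, p₀ = 0.0713.
PN = (p₁ − p₀)/p₁ = (0.123 − 0.0713) / 0.123 ≈ 0.42033.
Attributable cases ≈ PN × (exposed cases) = 0.42033 × 573 ≈ 240.85.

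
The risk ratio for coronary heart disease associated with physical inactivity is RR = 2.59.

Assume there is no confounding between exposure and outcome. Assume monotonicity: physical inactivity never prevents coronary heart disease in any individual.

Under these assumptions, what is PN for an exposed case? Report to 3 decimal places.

PN ≈ 0.614

Under exogeneity and monotonicity, PN = (RR − 1) / RR = 1 − 1/RR.
PN = (2.59 − 1) / 2.59 = 1.59 / 2.59 ≈ 0.6139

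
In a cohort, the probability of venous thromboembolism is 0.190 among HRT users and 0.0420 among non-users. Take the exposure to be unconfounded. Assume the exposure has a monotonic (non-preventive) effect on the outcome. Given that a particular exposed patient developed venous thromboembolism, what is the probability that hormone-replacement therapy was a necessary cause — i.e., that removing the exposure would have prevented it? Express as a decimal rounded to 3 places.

PN ≈ 0.779

Let p₁ = 0.19, p₀ = 0.042.
Under exogeneity and monotonicity, PN = (p₁ − p₀) / p₁.
PN = (0.19 − 0.042) / 0.19 = 0.148 / 0.19 ≈ 0.7789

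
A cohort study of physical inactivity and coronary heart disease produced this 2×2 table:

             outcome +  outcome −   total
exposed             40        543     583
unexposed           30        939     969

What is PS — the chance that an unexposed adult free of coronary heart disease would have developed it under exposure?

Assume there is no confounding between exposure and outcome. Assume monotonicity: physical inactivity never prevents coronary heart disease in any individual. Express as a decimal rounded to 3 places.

PS ≈ 0.039

p₁ = P(outcome | exposed) = 40/583 = 0.068611
p₀ = P(outcome | unexposed) = 30/969 = 0.03096
Under exogeneity and monotonicity, PS = (p₁ − p₀)/(1 − p₀).
PS = (0.068611 − 0.03096) / 0.96904 ≈ 0.0389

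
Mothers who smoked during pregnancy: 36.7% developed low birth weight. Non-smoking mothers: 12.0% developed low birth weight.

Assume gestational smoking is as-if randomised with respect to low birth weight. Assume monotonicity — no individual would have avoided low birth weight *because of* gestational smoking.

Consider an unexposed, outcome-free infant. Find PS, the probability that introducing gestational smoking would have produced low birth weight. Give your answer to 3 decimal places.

p₁ = 0.367, p₀ = 0.12.
Under exogeneity and monotonicity, PS = (p₁ − p₀) / (1 − p₀).
PS = (0.367 − 0.12) / (1 − 0.12) = 0.247 / 0.88 ≈ 0.2807

PS ≈ 0.281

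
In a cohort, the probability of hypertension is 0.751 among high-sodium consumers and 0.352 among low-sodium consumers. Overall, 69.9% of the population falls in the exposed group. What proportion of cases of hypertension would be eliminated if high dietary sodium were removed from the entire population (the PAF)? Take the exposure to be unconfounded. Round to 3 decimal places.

Let p₁ = 0.751, p₀ = 0.352.
Overall risk P(Y=1) = π·p₁ + (1−π)·p₀ = 0.699×0.751 + 0.301×0.352 = 0.6309.
Under exogeneity, PAF = [P(Y=1) − p₀] / P(Y=1).
PAF = (0.6309 − 0.352) / 0.6309 ≈ 0.4421

PAF ≈ 0.442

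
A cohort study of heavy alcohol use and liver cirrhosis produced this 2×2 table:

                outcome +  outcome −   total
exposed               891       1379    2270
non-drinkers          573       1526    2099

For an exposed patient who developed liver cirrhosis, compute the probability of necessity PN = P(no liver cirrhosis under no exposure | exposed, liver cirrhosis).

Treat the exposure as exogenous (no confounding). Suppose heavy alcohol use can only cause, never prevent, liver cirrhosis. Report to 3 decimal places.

PN ≈ 0.305

p₁ = P(outcome | exposed) = 891/2270 = 0.39251
p₀ = P(outcome | unexposed) = 573/2099 = 0.27299
Under exogeneity and monotonicity, PN = (p₁ − p₀)/p₁.
PN = (0.39251 − 0.27299) / 0.39251 ≈ 0.3045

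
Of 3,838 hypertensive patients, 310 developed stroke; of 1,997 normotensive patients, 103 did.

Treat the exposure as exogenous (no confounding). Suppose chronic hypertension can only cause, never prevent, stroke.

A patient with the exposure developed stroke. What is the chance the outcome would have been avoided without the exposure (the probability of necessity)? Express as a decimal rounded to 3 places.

p₁ = P(outcome | exposed) = 310/3838 = 0.080771
p₀ = P(outcome | unexposed) = 103/1997 = 0.051577
Under exogeneity and monotonicity, PN = (p₁ − p₀) / p₁.
PN = (0.080771 − 0.051577) / 0.080771 = 0.029194 / 0.080771 ≈ 0.3614

PN ≈ 0.361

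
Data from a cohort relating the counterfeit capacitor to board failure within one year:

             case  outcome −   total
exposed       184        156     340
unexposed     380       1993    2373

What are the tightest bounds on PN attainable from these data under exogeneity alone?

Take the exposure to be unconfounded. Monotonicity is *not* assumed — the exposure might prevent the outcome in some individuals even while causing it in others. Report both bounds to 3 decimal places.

0.704 ≤ PN ≤ 1.000

p₁ = P(outcome | exposed) = 184/340 = 0.54118
p₀ = P(outcome | unexposed) = 380/2373 = 0.16013
Under exogeneity alone the bounds on PN are max{0,(p₁−p₀)/p₁} ≤ PN ≤ min{1,(1−p₀)/p₁}.
  lower = (p₁ − p₀)/p₁ = 0.38104 / 0.54118 ≈ 0.7041
  upper = min{1, (1 − p₀)/p₁} = 0.83987 / 0.54118 ≈ 1.5519 → capped at 1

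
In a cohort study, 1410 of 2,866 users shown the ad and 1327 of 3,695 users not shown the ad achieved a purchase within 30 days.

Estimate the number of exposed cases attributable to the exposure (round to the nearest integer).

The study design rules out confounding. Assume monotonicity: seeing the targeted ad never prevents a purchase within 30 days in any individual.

about 381 cases

p₁ = P(outcome | exposed) = 1410/2866 = 0.49197
p₀ = P(outcome | unexposed) = 1327/3695 = 0.35913
PN = (p₁ − p₀)/p₁ = (0.49197 − 0.35913) / 0.49197 ≈ 0.27002.
Attributable cases ≈ PN × (exposed cases) = 0.27002 × 1410 ≈ 380.72.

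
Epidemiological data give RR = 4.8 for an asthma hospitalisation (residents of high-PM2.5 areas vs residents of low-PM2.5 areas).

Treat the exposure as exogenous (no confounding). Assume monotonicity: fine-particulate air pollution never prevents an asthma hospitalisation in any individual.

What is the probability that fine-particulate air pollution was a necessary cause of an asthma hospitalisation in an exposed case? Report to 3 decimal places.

Under exogeneity and monotonicity, PN = (RR − 1) / RR = 1 − 1/RR.
PN = (4.8 − 1) / 4.8 = 3.8 / 4.8 ≈ 0.7917

PN ≈ 0.792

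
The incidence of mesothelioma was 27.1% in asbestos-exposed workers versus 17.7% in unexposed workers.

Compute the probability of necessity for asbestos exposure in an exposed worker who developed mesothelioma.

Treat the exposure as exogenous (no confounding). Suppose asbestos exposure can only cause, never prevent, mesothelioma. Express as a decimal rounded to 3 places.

p₁ = 0.271, p₀ = 0.177.
Under exogeneity and monotonicity, PN = (p₁ − p₀) / p₁.
PN = (0.271 − 0.177) / 0.271 = 0.094 / 0.271 ≈ 0.3469

PN ≈ 0.347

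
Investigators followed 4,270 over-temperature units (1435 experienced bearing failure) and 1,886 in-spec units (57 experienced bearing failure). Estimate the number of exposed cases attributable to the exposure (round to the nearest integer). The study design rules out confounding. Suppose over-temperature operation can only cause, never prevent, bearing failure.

about 1306 cases

p₁ = P(outcome | exposed) = 1435/4270 = 0.33607
p₀ = P(outcome | unexposed) = 57/1886 = 0.030223
PN = (p₁ − p₀)/p₁ = (0.33607 − 0.030223) / 0.33607 ≈ 0.91007.
Attributable cases ≈ PN × (exposed cases) = 0.91007 × 1435 ≈ 1305.95.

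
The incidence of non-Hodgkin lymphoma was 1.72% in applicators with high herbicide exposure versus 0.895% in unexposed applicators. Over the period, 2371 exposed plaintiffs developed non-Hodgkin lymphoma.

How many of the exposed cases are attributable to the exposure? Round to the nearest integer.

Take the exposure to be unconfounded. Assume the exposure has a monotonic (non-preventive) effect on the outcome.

p₁ = 0.0172, p₀ = 0.00895.
PN = (p₁ − p₀)/p₁ = (0.0172 − 0.00895) / 0.0172 ≈ 0.47965.
Attributable cases ≈ PN × (exposed cases) = 0.47965 × 2371 ≈ 1137.25.

about 1137 cases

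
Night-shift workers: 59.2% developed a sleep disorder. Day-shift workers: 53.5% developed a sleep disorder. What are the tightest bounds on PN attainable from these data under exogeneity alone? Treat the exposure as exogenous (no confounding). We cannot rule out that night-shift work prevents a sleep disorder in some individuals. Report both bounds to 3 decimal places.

0.096 ≤ PN ≤ 0.785

p₁ = 0.592, p₀ = 0.535.
Under exogeneity alone the bounds on PN are max{0,(p₁−p₀)/p₁} ≤ PN ≤ min{1,(1−p₀)/p₁}.
  lower = (p₁ − p₀)/p₁ = 0.057 / 0.592 ≈ 0.0963
  upper = min{1, (1 − p₀)/p₁} = 0.465 / 0.592 ≈ 0.7855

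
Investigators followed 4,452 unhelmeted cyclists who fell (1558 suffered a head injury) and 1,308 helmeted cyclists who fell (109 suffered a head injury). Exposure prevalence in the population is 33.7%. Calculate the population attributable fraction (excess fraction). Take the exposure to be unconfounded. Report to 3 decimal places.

PAF ≈ 0.519

p₁ = P(outcome | exposed) = 1558/4452 = 0.34996
p₀ = P(outcome | unexposed) = 109/1308 = 0.083333
Overall risk P(Y=1) = π·p₁ + (1−π)·p₀ = 0.337×0.34996 + 0.663×0.083333 = 0.17318.
Under exogeneity, PAF = [P(Y=1) − p₀] / P(Y=1).
PAF = (0.17318 − 0.083333) / 0.17318 ≈ 0.5188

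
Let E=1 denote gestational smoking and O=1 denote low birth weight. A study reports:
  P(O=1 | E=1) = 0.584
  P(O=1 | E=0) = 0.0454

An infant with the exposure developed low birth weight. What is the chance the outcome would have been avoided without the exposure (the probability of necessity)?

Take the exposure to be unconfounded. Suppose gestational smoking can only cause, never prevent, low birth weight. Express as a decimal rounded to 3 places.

PN ≈ 0.922

Let p₁ = 0.584, p₀ = 0.0454.
Under exogeneity and monotonicity, PN = (p₁ − p₀) / p₁.
PN = (0.584 − 0.0454) / 0.584 = 0.5386 / 0.584 ≈ 0.9223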